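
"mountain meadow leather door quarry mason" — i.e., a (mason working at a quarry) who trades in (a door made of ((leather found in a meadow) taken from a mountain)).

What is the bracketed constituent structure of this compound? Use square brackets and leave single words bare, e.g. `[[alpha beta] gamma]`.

Overall it is a kind of mason (specifically "quarry mason"); the modifier is "mountain meadow leather door".
Inside "mountain meadow leather door": head "door", modifier "mountain meadow leather".
Inside "mountain meadow leather": head "leather" (specifically "meadow leather"), modifier "mountain".
Inside "meadow leather": head "leather", modifier "meadow".
Inside "quarry mason": head "mason", modifier "quarry".
So the structure is [[[mountain [meadow leather]] door] [quarry mason]].

[[[mountain [meadow leather]] door] [quarry mason]]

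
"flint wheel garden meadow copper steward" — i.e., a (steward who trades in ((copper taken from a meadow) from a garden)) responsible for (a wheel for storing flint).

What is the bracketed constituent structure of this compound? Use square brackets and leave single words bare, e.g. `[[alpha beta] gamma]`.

[[flint wheel] [[garden [meadow copper]] steward]]

Whole compound: head "steward" (specifically "garden meadow copper steward"), modifier "flint wheel".
Inside "flint wheel": head "wheel", modifier "flint".
Inside "garden meadow copper steward": head "steward", modifier "garden meadow copper".
Inside "garden meadow copper": head "copper" (specifically "meadow copper"), modifier "garden".
Inside "meadow copper": head "copper", modifier "meadow".
Putting it together: [[flint wheel] [[garden [meadow copper]] steward]].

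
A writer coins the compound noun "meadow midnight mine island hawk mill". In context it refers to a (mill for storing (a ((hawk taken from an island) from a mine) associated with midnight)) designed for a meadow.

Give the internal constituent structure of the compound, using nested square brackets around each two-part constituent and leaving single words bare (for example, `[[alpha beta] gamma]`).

[meadow [[midnight [mine [island hawk]]] mill]]

The outermost head in the paraphrase is "mill" (specifically "midnight mine island hawk mill"), modified by "meadow".
Inside "midnight mine island hawk mill": head "mill", modifier "midnight mine island hawk".
Inside "midnight mine island hawk": head "hawk" (specifically "mine island hawk"), modifier "midnight".
Inside "mine island hawk": head "hawk" (specifically "island hawk"), modifier "mine".
Inside "island hawk": head "hawk", modifier "island".
Putting it together: [meadow [[midnight [mine [island hawk]]] mill]].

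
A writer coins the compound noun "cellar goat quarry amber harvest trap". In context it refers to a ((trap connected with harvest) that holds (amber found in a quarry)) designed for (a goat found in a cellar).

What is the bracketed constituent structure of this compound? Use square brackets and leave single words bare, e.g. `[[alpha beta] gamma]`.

[[cellar goat] [[quarry amber] [harvest trap]]]

Overall it is a kind of trap (specifically "quarry amber harvest trap"); the modifier is "cellar goat".
Within "cellar goat", the head is "goat" and the modifier is "cellar".
Within "quarry amber harvest trap", the head is "trap" (specifically "harvest trap") and the modifier is "quarry amber".
Within "quarry amber", the head is "amber" and the modifier is "quarry".
Within "harvest trap", the head is "trap" and the modifier is "harvest".
Putting it together: [[cellar goat] [[quarry amber] [harvest trap]]].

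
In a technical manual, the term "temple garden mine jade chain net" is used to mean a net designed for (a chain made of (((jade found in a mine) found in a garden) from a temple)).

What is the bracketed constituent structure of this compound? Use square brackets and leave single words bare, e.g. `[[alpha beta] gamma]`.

[[[temple [garden [mine jade]]] chain] net]

The outermost head in the paraphrase is "net", modified by "temple garden mine jade chain".
Within "temple garden mine jade chain", the head is "chain" and the modifier is "temple garden mine jade".
Within "temple garden mine jade", the head is "jade" (specifically "garden mine jade") and the modifier is "temple".
Within "garden mine jade", the head is "jade" (specifically "mine jade") and the modifier is "garden".
Within "mine jade", the head is "jade" and the modifier is "mine".
Assembled: [[[temple [garden [mine jade]]] chain] net].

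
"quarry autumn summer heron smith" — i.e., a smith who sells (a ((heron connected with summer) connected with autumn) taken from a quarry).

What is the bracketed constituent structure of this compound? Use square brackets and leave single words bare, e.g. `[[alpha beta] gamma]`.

The outermost head in the paraphrase is "smith", modified by "quarry autumn summer heron".
Inside "quarry autumn summer heron": head "heron" (specifically "autumn summer heron"), modifier "quarry".
Inside "autumn summer heron": head "heron" (specifically "summer heron"), modifier "autumn".
Inside "summer heron": head "heron", modifier "summer".
Putting it together: [[quarry [autumn [summer heron]]] smith].

[[quarry [autumn [summer heron]]] smith]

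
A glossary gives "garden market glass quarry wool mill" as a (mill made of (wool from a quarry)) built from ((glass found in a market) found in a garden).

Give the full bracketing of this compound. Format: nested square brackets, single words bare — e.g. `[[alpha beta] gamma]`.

The outermost head in the paraphrase is "mill" (specifically "quarry wool mill"), modified by "garden market glass".
Inside "garden market glass": head "glass" (specifically "market glass"), modifier "garden".
Inside "market glass": head "glass", modifier "market".
Inside "quarry wool mill": head "mill", modifier "quarry wool".
Inside "quarry wool": head "wool", modifier "quarry".
Putting it together: [[garden [market glass]] [[quarry wool] mill]].

[[garden [market glass]] [[quarry wool] mill]]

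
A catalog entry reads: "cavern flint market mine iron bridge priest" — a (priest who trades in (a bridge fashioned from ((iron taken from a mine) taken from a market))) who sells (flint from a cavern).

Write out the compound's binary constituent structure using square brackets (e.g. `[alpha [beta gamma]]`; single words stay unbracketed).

At the top level: head "priest" (specifically "market mine iron bridge priest"); modifier "cavern flint".
"cavern flint" → head "flint", modifier "cavern".
"market mine iron bridge priest" → head "priest", modifier "market mine iron bridge".
"market mine iron bridge" → head "bridge", modifier "market mine iron".
"market mine iron" → head "iron" (specifically "mine iron"), modifier "market".
"mine iron" → head "iron", modifier "mine".
Putting it together: [[cavern flint] [[[market [mine iron]] bridge] priest]].

[[cavern flint] [[[market [mine iron]] bridge] priest]]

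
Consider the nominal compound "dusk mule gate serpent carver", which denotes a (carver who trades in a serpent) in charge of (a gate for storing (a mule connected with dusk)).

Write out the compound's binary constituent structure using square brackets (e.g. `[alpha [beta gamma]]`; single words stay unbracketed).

[[[dusk mule] gate] [serpent carver]]

The outermost head in the paraphrase is "carver" (specifically "serpent carver"), modified by "dusk mule gate".
Within "dusk mule gate", the head is "gate" and the modifier is "dusk mule".
Within "dusk mule", the head is "mule" and the modifier is "dusk".
Within "serpent carver", the head is "carver" and the modifier is "serpent".
So the structure is [[[dusk mule] gate] [serpent carver]].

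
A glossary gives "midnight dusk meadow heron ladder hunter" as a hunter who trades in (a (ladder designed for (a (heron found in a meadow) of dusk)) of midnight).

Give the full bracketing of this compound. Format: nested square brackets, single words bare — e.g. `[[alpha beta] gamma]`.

[[midnight [[dusk [meadow heron]] ladder]] hunter]

Whole compound: head "hunter", modifier "midnight dusk meadow heron ladder".
Inside "midnight dusk meadow heron ladder": head "ladder" (specifically "dusk meadow heron ladder"), modifier "midnight".
Inside "dusk meadow heron ladder": head "ladder", modifier "dusk meadow heron".
Inside "dusk meadow heron": head "heron" (specifically "meadow heron"), modifier "dusk".
Inside "meadow heron": head "heron", modifier "meadow".
Assembled: [[midnight [[dusk [meadow heron]] ladder]] hunter].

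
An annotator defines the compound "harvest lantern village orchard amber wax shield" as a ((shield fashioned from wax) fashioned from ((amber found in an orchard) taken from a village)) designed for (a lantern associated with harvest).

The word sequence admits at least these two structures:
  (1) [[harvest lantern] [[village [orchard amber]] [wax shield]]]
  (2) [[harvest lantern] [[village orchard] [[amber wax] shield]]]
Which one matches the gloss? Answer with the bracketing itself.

[[harvest lantern] [[village [orchard amber]] [wax shield]]]

The paraphrase's head is the "shield" part ("village orchard amber wax shield"); its modifier is "harvest lantern".
That top-level split, carried through the inner groups, gives [[harvest lantern] [[village [orchard amber]] [wax shield]]].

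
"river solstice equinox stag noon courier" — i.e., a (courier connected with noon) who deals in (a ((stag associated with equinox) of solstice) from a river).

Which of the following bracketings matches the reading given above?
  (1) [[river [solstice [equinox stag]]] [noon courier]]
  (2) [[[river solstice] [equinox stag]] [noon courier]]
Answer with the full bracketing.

The paraphrase's head is the "courier" part ("noon courier"); its modifier is "river solstice equinox stag".
That top-level split, carried through the inner groups, gives [[river [solstice [equinox stag]]] [noon courier]].

[[river [solstice [equinox stag]]] [noon courier]]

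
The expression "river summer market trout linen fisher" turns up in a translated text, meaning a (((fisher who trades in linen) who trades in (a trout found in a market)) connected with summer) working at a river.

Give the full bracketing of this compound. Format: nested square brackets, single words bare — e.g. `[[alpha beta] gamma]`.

Overall it is a kind of fisher (specifically "summer market trout linen fisher"); the modifier is "river".
"summer market trout linen fisher" → head "fisher" (specifically "market trout linen fisher"), modifier "summer".
"market trout linen fisher" → head "fisher" (specifically "linen fisher"), modifier "market trout".
"market trout" → head "trout", modifier "market".
"linen fisher" → head "fisher", modifier "linen".
Assembled: [river [summer [[market trout] [linen fisher]]]].

[river [summer [[market trout] [linen fisher]]]]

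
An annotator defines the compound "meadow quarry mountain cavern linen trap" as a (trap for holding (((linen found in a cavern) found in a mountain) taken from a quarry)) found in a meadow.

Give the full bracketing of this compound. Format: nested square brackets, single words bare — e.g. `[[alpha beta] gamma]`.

[meadow [[quarry [mountain [cavern linen]]] trap]]

The outermost head in the paraphrase is "trap" (specifically "quarry mountain cavern linen trap"), modified by "meadow".
Within "quarry mountain cavern linen trap", the head is "trap" and the modifier is "quarry mountain cavern linen".
Within "quarry mountain cavern linen", the head is "linen" (specifically "mountain cavern linen") and the modifier is "quarry".
Within "mountain cavern linen", the head is "linen" (specifically "cavern linen") and the modifier is "mountain".
Within "cavern linen", the head is "linen" and the modifier is "cavern".
Putting it together: [meadow [[quarry [mountain [cavern linen]]] trap]].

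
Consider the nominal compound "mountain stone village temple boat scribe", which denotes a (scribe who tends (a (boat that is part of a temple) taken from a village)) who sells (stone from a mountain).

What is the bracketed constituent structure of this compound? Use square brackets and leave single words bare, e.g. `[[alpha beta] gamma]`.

[[mountain stone] [[village [temple boat]] scribe]]

At the top level: head "scribe" (specifically "village temple boat scribe"); modifier "mountain stone".
Inside "mountain stone": head "stone", modifier "mountain".
Inside "village temple boat scribe": head "scribe", modifier "village temple boat".
Inside "village temple boat": head "boat" (specifically "temple boat"), modifier "village".
Inside "temple boat": head "boat", modifier "temple".
So the structure is [[mountain stone] [[village [temple boat]] scribe]].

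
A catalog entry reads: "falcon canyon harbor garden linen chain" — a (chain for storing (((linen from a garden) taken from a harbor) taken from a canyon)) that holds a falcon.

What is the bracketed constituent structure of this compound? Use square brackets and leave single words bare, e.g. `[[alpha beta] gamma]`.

Overall it is a kind of chain (specifically "canyon harbor garden linen chain"); the modifier is "falcon".
Inside "canyon harbor garden linen chain": head "chain", modifier "canyon harbor garden linen".
Inside "canyon harbor garden linen": head "linen" (specifically "harbor garden linen"), modifier "canyon".
Inside "harbor garden linen": head "linen" (specifically "garden linen"), modifier "harbor".
Inside "garden linen": head "linen", modifier "garden".
Putting it together: [falcon [[canyon [harbor [garden linen]]] chain]].

[falcon [[canyon [harbor [garden linen]]] chain]]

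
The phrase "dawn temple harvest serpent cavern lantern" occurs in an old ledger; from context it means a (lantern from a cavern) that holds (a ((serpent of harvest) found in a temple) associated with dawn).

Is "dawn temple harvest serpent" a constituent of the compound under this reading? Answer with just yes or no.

yes

The paraphrase groups the words so that "dawn temple harvest serpent" is one unit: it corresponds to a single parenthesized sub-phrase.
The full structure is [[dawn [temple [harvest serpent]]] [cavern lantern]], in which [dawn temple harvest serpent] is a constituent.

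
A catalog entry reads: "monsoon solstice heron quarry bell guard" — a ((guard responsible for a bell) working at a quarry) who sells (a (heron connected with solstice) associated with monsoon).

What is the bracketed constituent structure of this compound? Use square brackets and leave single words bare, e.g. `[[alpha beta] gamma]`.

[[monsoon [solstice heron]] [quarry [bell guard]]]

At the top level: head "guard" (specifically "quarry bell guard"); modifier "monsoon solstice heron".
Within "monsoon solstice heron", the head is "heron" (specifically "solstice heron") and the modifier is "monsoon".
Within "solstice heron", the head is "heron" and the modifier is "solstice".
Within "quarry bell guard", the head is "guard" (specifically "bell guard") and the modifier is "quarry".
Within "bell guard", the head is "guard" and the modifier is "bell".
Assembled: [[monsoon [solstice heron]] [quarry [bell guard]]].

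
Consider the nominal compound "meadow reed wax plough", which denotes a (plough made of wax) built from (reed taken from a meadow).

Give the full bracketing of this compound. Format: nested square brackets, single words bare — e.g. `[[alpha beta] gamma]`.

At the top level: head "plough" (specifically "wax plough"); modifier "meadow reed".
Inside "meadow reed": head "reed", modifier "meadow".
Inside "wax plough": head "plough", modifier "wax".
So the structure is [[meadow reed] [wax plough]].

[[meadow reed] [wax plough]]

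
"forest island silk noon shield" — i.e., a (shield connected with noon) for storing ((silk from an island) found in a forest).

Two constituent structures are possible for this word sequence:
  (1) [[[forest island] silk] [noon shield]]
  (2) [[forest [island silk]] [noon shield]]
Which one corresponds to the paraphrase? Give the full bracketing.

The paraphrase's head is the "shield" part ("noon shield"); its modifier is "forest island silk".
That top-level split, carried through the inner groups, gives [[forest [island silk]] [noon shield]].

[[forest [island silk]] [noon shield]]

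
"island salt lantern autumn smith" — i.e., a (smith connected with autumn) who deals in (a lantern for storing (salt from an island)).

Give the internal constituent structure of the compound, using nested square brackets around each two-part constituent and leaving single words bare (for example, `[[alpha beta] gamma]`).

Whole compound: head "smith" (specifically "autumn smith"), modifier "island salt lantern".
Inside "island salt lantern": head "lantern", modifier "island salt".
Inside "island salt": head "salt", modifier "island".
Inside "autumn smith": head "smith", modifier "autumn".
Assembled: [[[island salt] lantern] [autumn smith]].

[[[island salt] lantern] [autumn smith]]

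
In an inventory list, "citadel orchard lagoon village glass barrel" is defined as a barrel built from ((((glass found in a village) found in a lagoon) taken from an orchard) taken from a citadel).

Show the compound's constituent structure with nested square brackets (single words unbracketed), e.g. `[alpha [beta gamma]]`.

[[citadel [orchard [lagoon [village glass]]]] barrel]

Overall it is a kind of barrel; the modifier is "citadel orchard lagoon village glass".
Within "citadel orchard lagoon village glass", the head is "glass" (specifically "orchard lagoon village glass") and the modifier is "citadel".
Within "orchard lagoon village glass", the head is "glass" (specifically "lagoon village glass") and the modifier is "orchard".
Within "lagoon village glass", the head is "glass" (specifically "village glass") and the modifier is "lagoon".
Within "village glass", the head is "glass" and the modifier is "village".
So the structure is [[citadel [orchard [lagoon [village glass]]]] barrel].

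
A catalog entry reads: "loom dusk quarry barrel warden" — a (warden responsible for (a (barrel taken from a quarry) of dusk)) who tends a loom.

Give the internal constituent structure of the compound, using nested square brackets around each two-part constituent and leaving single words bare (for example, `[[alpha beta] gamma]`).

[loom [[dusk [quarry barrel]] warden]]

Whole compound: head "warden" (specifically "dusk quarry barrel warden"), modifier "loom".
"dusk quarry barrel warden" → head "warden", modifier "dusk quarry barrel".
"dusk quarry barrel" → head "barrel" (specifically "quarry barrel"), modifier "dusk".
"quarry barrel" → head "barrel", modifier "quarry".
Assembled: [loom [[dusk [quarry barrel]] warden]].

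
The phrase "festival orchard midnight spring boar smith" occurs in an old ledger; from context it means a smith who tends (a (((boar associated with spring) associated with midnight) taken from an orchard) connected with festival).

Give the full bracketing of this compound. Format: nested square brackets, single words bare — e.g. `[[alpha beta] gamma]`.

Whole compound: head "smith", modifier "festival orchard midnight spring boar".
"festival orchard midnight spring boar" → head "boar" (specifically "orchard midnight spring boar"), modifier "festival".
"orchard midnight spring boar" → head "boar" (specifically "midnight spring boar"), modifier "orchard".
"midnight spring boar" → head "boar" (specifically "spring boar"), modifier "midnight".
"spring boar" → head "boar", modifier "spring".
Putting it together: [[festival [orchard [midnight [spring boar]]]] smith].

[[festival [orchard [midnight [spring boar]]]] smith]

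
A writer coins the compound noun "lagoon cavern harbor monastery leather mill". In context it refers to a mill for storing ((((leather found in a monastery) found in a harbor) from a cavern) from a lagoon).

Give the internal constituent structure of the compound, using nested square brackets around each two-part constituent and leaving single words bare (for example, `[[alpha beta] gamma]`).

At the top level: head "mill"; modifier "lagoon cavern harbor monastery leather".
Within "lagoon cavern harbor monastery leather", the head is "leather" (specifically "cavern harbor monastery leather") and the modifier is "lagoon".
Within "cavern harbor monastery leather", the head is "leather" (specifically "harbor monastery leather") and the modifier is "cavern".
Within "harbor monastery leather", the head is "leather" (specifically "monastery leather") and the modifier is "harbor".
Within "monastery leather", the head is "leather" and the modifier is "monastery".
So the structure is [[lagoon [cavern [harbor [monastery leather]]]] mill].

[[lagoon [cavern [harbor [monastery leather]]]] mill]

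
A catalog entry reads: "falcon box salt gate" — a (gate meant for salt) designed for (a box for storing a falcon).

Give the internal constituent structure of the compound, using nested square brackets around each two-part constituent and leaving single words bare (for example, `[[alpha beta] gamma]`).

The outermost head in the paraphrase is "gate" (specifically "salt gate"), modified by "falcon box".
Inside "falcon box": head "box", modifier "falcon".
Inside "salt gate": head "gate", modifier "salt".
Assembled: [[falcon box] [salt gate]].

[[falcon box] [salt gate]]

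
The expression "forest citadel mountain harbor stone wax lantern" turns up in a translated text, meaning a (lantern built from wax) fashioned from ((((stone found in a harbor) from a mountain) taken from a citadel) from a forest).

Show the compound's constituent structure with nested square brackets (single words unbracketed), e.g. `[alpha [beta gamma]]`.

[[forest [citadel [mountain [harbor stone]]]] [wax lantern]]

Whole compound: head "lantern" (specifically "wax lantern"), modifier "forest citadel mountain harbor stone".
"forest citadel mountain harbor stone" → head "stone" (specifically "citadel mountain harbor stone"), modifier "forest".
"citadel mountain harbor stone" → head "stone" (specifically "mountain harbor stone"), modifier "citadel".
"mountain harbor stone" → head "stone" (specifically "harbor stone"), modifier "mountain".
"harbor stone" → head "stone", modifier "harbor".
"wax lantern" → head "lantern", modifier "wax".
So the structure is [[forest [citadel [mountain [harbor stone]]]] [wax lantern]].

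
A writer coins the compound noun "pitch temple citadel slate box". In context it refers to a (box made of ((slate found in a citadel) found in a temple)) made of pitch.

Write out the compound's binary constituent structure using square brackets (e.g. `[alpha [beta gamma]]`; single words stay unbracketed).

[pitch [[temple [citadel slate]] box]]

Whole compound: head "box" (specifically "temple citadel slate box"), modifier "pitch".
Inside "temple citadel slate box": head "box", modifier "temple citadel slate".
Inside "temple citadel slate": head "slate" (specifically "citadel slate"), modifier "temple".
Inside "citadel slate": head "slate", modifier "citadel".
Putting it together: [pitch [[temple [citadel slate]] box]].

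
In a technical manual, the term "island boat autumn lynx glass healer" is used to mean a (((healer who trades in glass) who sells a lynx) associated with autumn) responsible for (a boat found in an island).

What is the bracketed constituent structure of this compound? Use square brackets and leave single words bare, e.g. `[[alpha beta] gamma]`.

Overall it is a kind of healer (specifically "autumn lynx glass healer"); the modifier is "island boat".
Inside "island boat": head "boat", modifier "island".
Inside "autumn lynx glass healer": head "healer" (specifically "lynx glass healer"), modifier "autumn".
Inside "lynx glass healer": head "healer" (specifically "glass healer"), modifier "lynx".
Inside "glass healer": head "healer", modifier "glass".
Putting it together: [[island boat] [autumn [lynx [glass healer]]]].

[[island boat] [autumn [lynx [glass healer]]]]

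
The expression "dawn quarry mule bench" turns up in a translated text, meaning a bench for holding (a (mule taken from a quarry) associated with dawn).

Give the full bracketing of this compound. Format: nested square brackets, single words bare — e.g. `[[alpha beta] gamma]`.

Whole compound: head "bench", modifier "dawn quarry mule".
"dawn quarry mule" → head "mule" (specifically "quarry mule"), modifier "dawn".
"quarry mule" → head "mule", modifier "quarry".
So the structure is [[dawn [quarry mule]] bench].

[[dawn [quarry mule]] bench]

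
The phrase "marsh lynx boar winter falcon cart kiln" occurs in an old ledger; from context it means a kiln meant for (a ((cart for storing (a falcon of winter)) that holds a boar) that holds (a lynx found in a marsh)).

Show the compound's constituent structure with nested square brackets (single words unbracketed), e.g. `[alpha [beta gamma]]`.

The outermost head in the paraphrase is "kiln", modified by "marsh lynx boar winter falcon cart".
Inside "marsh lynx boar winter falcon cart": head "cart" (specifically "boar winter falcon cart"), modifier "marsh lynx".
Inside "marsh lynx": head "lynx", modifier "marsh".
Inside "boar winter falcon cart": head "cart" (specifically "winter falcon cart"), modifier "boar".
Inside "winter falcon cart": head "cart", modifier "winter falcon".
Inside "winter falcon": head "falcon", modifier "winter".
Putting it together: [[[marsh lynx] [boar [[winter falcon] cart]]] kiln].

[[[marsh lynx] [boar [[winter falcon] cart]]] kiln]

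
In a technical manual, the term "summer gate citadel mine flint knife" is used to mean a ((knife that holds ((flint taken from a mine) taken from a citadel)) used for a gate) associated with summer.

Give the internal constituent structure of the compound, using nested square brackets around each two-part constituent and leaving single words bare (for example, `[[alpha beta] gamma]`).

[summer [gate [[citadel [mine flint]] knife]]]

The outermost head in the paraphrase is "knife" (specifically "gate citadel mine flint knife"), modified by "summer".
Within "gate citadel mine flint knife", the head is "knife" (specifically "citadel mine flint knife") and the modifier is "gate".
Within "citadel mine flint knife", the head is "knife" and the modifier is "citadel mine flint".
Within "citadel mine flint", the head is "flint" (specifically "mine flint") and the modifier is "citadel".
Within "mine flint", the head is "flint" and the modifier is "mine".
Putting it together: [summer [gate [[citadel [mine flint]] knife]]].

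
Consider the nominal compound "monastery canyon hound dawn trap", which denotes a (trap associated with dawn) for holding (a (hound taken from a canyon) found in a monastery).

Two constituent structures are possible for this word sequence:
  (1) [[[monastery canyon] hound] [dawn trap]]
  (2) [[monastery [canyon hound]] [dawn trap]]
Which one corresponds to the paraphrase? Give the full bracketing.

The paraphrase's head is the "trap" part ("dawn trap"); its modifier is "monastery canyon hound".
That top-level split, carried through the inner groups, gives [[monastery [canyon hound]] [dawn trap]].

[[monastery [canyon hound]] [dawn trap]]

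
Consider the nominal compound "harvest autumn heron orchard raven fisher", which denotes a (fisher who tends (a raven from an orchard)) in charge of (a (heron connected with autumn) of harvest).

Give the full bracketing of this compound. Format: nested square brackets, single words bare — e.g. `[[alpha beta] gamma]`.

Overall it is a kind of fisher (specifically "orchard raven fisher"); the modifier is "harvest autumn heron".
Within "harvest autumn heron", the head is "heron" (specifically "autumn heron") and the modifier is "harvest".
Within "autumn heron", the head is "heron" and the modifier is "autumn".
Within "orchard raven fisher", the head is "fisher" and the modifier is "orchard raven".
Within "orchard raven", the head is "raven" and the modifier is "orchard".
Putting it together: [[harvest [autumn heron]] [[orchard raven] fisher]].

[[harvest [autumn heron]] [[orchard raven] fisher]]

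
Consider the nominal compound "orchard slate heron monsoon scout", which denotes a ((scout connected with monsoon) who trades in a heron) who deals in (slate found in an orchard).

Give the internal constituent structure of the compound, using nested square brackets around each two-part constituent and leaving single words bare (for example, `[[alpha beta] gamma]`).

[[orchard slate] [heron [monsoon scout]]]

Whole compound: head "scout" (specifically "heron monsoon scout"), modifier "orchard slate".
Within "orchard slate", the head is "slate" and the modifier is "orchard".
Within "heron monsoon scout", the head is "scout" (specifically "monsoon scout") and the modifier is "heron".
Within "monsoon scout", the head is "scout" and the modifier is "monsoon".
So the structure is [[orchard slate] [heron [monsoon scout]]].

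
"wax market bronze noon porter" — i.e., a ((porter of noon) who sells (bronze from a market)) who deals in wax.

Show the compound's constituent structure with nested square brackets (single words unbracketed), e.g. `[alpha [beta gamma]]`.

[wax [[market bronze] [noon porter]]]

Whole compound: head "porter" (specifically "market bronze noon porter"), modifier "wax".
"market bronze noon porter" → head "porter" (specifically "noon porter"), modifier "market bronze".
"market bronze" → head "bronze", modifier "market".
"noon porter" → head "porter", modifier "noon".
Putting it together: [wax [[market bronze] [noon porter]]].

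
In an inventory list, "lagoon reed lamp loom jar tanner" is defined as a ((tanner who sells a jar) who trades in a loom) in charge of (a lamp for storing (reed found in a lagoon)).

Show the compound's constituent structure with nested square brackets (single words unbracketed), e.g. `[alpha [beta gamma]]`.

The outermost head in the paraphrase is "tanner" (specifically "loom jar tanner"), modified by "lagoon reed lamp".
Inside "lagoon reed lamp": head "lamp", modifier "lagoon reed".
Inside "lagoon reed": head "reed", modifier "lagoon".
Inside "loom jar tanner": head "tanner" (specifically "jar tanner"), modifier "loom".
Inside "jar tanner": head "tanner", modifier "jar".
So the structure is [[[lagoon reed] lamp] [loom [jar tanner]]].

[[[lagoon reed] lamp] [loom [jar tanner]]]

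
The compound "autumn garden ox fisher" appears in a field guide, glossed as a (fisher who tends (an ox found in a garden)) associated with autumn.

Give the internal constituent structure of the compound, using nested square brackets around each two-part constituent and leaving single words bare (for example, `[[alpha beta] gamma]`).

Overall it is a kind of fisher (specifically "garden ox fisher"); the modifier is "autumn".
"garden ox fisher" → head "fisher", modifier "garden ox".
"garden ox" → head "ox", modifier "garden".
Putting it together: [autumn [[garden ox] fisher]].

[autumn [[garden ox] fisher]]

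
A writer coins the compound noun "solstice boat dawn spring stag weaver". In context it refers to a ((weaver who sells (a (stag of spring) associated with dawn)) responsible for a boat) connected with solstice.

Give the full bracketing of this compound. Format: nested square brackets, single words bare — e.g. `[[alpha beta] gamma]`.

[solstice [boat [[dawn [spring stag]] weaver]]]

Whole compound: head "weaver" (specifically "boat dawn spring stag weaver"), modifier "solstice".
Within "boat dawn spring stag weaver", the head is "weaver" (specifically "dawn spring stag weaver") and the modifier is "boat".
Within "dawn spring stag weaver", the head is "weaver" and the modifier is "dawn spring stag".
Within "dawn spring stag", the head is "stag" (specifically "spring stag") and the modifier is "dawn".
Within "spring stag", the head is "stag" and the modifier is "spring".
Assembled: [solstice [boat [[dawn [spring stag]] weaver]]].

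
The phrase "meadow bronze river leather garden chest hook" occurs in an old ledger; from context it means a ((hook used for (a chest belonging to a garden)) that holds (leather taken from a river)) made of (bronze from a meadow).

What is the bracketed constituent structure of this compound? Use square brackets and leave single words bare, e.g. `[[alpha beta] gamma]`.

[[meadow bronze] [[river leather] [[garden chest] hook]]]

The outermost head in the paraphrase is "hook" (specifically "river leather garden chest hook"), modified by "meadow bronze".
"meadow bronze" → head "bronze", modifier "meadow".
"river leather garden chest hook" → head "hook" (specifically "garden chest hook"), modifier "river leather".
"river leather" → head "leather", modifier "river".
"garden chest hook" → head "hook", modifier "garden chest".
"garden chest" → head "chest", modifier "garden".
Assembled: [[meadow bronze] [[river leather] [[garden chest] hook]]].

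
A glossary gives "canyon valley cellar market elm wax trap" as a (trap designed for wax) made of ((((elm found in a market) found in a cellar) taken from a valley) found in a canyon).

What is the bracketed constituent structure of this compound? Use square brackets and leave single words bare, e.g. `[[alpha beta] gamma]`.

The outermost head in the paraphrase is "trap" (specifically "wax trap"), modified by "canyon valley cellar market elm".
Within "canyon valley cellar market elm", the head is "elm" (specifically "valley cellar market elm") and the modifier is "canyon".
Within "valley cellar market elm", the head is "elm" (specifically "cellar market elm") and the modifier is "valley".
Within "cellar market elm", the head is "elm" (specifically "market elm") and the modifier is "cellar".
Within "market elm", the head is "elm" and the modifier is "market".
Within "wax trap", the head is "trap" and the modifier is "wax".
Putting it together: [[canyon [valley [cellar [market elm]]]] [wax trap]].

[[canyon [valley [cellar [market elm]]]] [wax trap]]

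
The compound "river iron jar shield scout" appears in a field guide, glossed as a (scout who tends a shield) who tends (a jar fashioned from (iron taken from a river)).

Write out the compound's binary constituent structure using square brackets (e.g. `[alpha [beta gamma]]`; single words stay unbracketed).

[[[river iron] jar] [shield scout]]

Overall it is a kind of scout (specifically "shield scout"); the modifier is "river iron jar".
Inside "river iron jar": head "jar", modifier "river iron".
Inside "river iron": head "iron", modifier "river".
Inside "shield scout": head "scout", modifier "shield".
So the structure is [[[river iron] jar] [shield scout]].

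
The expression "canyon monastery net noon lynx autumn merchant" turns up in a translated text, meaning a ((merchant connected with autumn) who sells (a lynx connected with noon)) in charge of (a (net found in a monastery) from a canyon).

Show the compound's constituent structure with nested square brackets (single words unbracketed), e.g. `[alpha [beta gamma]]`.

[[canyon [monastery net]] [[noon lynx] [autumn merchant]]]

At the top level: head "merchant" (specifically "noon lynx autumn merchant"); modifier "canyon monastery net".
Within "canyon monastery net", the head is "net" (specifically "monastery net") and the modifier is "canyon".
Within "monastery net", the head is "net" and the modifier is "monastery".
Within "noon lynx autumn merchant", the head is "merchant" (specifically "autumn merchant") and the modifier is "noon lynx".
Within "noon lynx", the head is "lynx" and the modifier is "noon".
Within "autumn merchant", the head is "merchant" and the modifier is "autumn".
Putting it together: [[canyon [monastery net]] [[noon lynx] [autumn merchant]]].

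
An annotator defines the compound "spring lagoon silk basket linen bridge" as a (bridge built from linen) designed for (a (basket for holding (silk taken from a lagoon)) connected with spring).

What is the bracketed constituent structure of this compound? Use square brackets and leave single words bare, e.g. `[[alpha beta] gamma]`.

At the top level: head "bridge" (specifically "linen bridge"); modifier "spring lagoon silk basket".
Inside "spring lagoon silk basket": head "basket" (specifically "lagoon silk basket"), modifier "spring".
Inside "lagoon silk basket": head "basket", modifier "lagoon silk".
Inside "lagoon silk": head "silk", modifier "lagoon".
Inside "linen bridge": head "bridge", modifier "linen".
Putting it together: [[spring [[lagoon silk] basket]] [linen bridge]].

[[spring [[lagoon silk] basket]] [linen bridge]]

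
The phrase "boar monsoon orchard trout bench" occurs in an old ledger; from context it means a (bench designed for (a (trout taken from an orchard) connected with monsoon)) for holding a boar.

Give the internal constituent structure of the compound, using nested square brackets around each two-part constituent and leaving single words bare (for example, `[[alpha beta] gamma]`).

[boar [[monsoon [orchard trout]] bench]]

Whole compound: head "bench" (specifically "monsoon orchard trout bench"), modifier "boar".
"monsoon orchard trout bench" → head "bench", modifier "monsoon orchard trout".
"monsoon orchard trout" → head "trout" (specifically "orchard trout"), modifier "monsoon".
"orchard trout" → head "trout", modifier "orchard".
Assembled: [boar [[monsoon [orchard trout]] bench]].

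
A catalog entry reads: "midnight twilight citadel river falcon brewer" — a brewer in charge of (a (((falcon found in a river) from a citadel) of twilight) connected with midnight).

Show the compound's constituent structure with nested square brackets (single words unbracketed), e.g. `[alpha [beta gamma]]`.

[[midnight [twilight [citadel [river falcon]]]] brewer]

At the top level: head "brewer"; modifier "midnight twilight citadel river falcon".
Within "midnight twilight citadel river falcon", the head is "falcon" (specifically "twilight citadel river falcon") and the modifier is "midnight".
Within "twilight citadel river falcon", the head is "falcon" (specifically "citadel river falcon") and the modifier is "twilight".
Within "citadel river falcon", the head is "falcon" (specifically "river falcon") and the modifier is "citadel".
Within "river falcon", the head is "falcon" and the modifier is "river".
Putting it together: [[midnight [twilight [citadel [river falcon]]]] brewer].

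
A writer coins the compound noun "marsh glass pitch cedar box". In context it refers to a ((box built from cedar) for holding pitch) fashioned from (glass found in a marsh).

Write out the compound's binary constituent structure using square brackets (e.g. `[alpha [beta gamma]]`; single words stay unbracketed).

Overall it is a kind of box (specifically "pitch cedar box"); the modifier is "marsh glass".
Inside "marsh glass": head "glass", modifier "marsh".
Inside "pitch cedar box": head "box" (specifically "cedar box"), modifier "pitch".
Inside "cedar box": head "box", modifier "cedar".
Putting it together: [[marsh glass] [pitch [cedar box]]].

[[marsh glass] [pitch [cedar box]]]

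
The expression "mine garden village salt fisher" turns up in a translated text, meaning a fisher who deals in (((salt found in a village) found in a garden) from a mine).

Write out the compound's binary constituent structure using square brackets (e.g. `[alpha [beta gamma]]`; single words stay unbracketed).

Overall it is a kind of fisher; the modifier is "mine garden village salt".
"mine garden village salt" → head "salt" (specifically "garden village salt"), modifier "mine".
"garden village salt" → head "salt" (specifically "village salt"), modifier "garden".
"village salt" → head "salt", modifier "village".
Putting it together: [[mine [garden [village salt]]] fisher].

[[mine [garden [village salt]]] fisher]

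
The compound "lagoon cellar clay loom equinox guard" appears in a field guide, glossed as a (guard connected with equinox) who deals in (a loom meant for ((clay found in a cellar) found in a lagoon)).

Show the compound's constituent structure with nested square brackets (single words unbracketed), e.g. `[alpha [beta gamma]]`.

[[[lagoon [cellar clay]] loom] [equinox guard]]

The outermost head in the paraphrase is "guard" (specifically "equinox guard"), modified by "lagoon cellar clay loom".
Inside "lagoon cellar clay loom": head "loom", modifier "lagoon cellar clay".
Inside "lagoon cellar clay": head "clay" (specifically "cellar clay"), modifier "lagoon".
Inside "cellar clay": head "clay", modifier "cellar".
Inside "equinox guard": head "guard", modifier "equinox".
Assembled: [[[lagoon [cellar clay]] loom] [equinox guard]].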